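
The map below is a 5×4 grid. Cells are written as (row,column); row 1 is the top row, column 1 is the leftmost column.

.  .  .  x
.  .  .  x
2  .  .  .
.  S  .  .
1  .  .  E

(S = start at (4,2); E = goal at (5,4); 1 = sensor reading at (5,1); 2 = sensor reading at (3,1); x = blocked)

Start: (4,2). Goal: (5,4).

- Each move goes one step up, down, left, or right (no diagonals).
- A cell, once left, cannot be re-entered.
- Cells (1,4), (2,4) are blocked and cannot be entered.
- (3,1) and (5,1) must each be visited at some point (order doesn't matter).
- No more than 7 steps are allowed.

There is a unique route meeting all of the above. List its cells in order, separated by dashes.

The 7-move cap with required stops at (3,1), (5,1) leaves no slack for detours.
Route from (4,2): up to (3,2), left to (3,1), 2× down (reaching (5,1)), 3× right (reaching (5,4)) — 7 moves in all.
Check: all required cells visited; 7 ≤ 7 moves.

(4,2) - (3,2) - (3,1) - (4,1) - (5,1) - (5,2) - (5,3) - (5,4)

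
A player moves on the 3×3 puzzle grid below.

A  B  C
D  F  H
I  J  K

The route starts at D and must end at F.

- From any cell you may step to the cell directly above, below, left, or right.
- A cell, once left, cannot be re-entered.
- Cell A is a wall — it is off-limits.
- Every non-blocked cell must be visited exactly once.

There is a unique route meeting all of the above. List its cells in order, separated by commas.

Need to visit all 8 open cells exactly once, starting at D and ending at F.
Cell C has only two open neighbours (H and B), so the path must pass straight through it: one of those is the cell it's entered from and the other is where it exits.
Route from D: down 1 to I, right 2 to K, up 2 to C, left 1 to B, down 1 to F — 7 moves in all.
Check: all 8 open cells covered.

D, I, J, K, H, C, B, F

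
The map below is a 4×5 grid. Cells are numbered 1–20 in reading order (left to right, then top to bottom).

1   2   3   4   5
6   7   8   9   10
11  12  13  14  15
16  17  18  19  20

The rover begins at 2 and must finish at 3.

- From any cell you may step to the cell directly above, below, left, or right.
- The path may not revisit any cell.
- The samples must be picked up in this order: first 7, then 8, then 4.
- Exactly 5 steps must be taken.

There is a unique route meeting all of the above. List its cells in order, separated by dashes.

2 - 7 - 8 - 9 - 4 - 3

The waypoints must appear in the order 7, 8, 4, with no cell reused.
Route from 2: down to 7, 2× right (reaching 9), up to 4, left to 3 — 5 moves in all.
Check: order respected (7 at step 1, 8 at step 2, 4 at step 4); 5 moves as required.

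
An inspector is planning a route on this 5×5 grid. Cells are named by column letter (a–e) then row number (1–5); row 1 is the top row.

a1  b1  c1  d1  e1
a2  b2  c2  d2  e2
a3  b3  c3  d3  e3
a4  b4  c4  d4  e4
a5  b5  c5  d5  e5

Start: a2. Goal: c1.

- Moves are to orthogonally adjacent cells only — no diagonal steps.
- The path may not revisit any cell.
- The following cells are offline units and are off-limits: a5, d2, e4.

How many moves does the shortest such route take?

The Manhattan distance from a2 to c1 is |2−1| + |1−3| = 3, so at least 3 moves are needed.
A route of 3 moves achieves this: a2 → a1 → b1 → c1.
Since 3 matches the lower bound, it is optimal.

3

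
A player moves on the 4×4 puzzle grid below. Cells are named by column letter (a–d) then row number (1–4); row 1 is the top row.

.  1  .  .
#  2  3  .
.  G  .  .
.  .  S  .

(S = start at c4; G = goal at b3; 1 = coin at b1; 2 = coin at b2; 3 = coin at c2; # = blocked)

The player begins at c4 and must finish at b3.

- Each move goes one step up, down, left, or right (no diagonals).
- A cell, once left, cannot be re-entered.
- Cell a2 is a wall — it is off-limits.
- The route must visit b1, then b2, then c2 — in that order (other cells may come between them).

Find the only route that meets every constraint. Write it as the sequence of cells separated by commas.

c4, d4, d3, d2, d1, c1, b1, b2, c2, c3, b3

The waypoints must appear in the order b1, b2, c2, with no cell reused.
Route from c4: right 1 to d4, up 3 to d1, left 2 to b1, down 1 to b2, right 1 to c2, down 1 to c3, left 1 to b3 — 10 moves in all.
Check: order respected (1 at step 6, 2 at step 7, 3 at step 8).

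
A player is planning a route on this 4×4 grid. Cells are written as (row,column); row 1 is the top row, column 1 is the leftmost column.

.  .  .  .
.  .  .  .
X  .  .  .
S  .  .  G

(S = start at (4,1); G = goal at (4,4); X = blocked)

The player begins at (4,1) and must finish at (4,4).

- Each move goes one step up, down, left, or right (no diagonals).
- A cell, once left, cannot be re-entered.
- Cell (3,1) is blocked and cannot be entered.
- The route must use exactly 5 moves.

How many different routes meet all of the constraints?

Need simple routes of exactly 5 moves from (4,1) to (4,4) (Manhattan distance 3, so 1 moves are spent on a detour and 1 undoing it).
Enumerating: (4,1) (4,2) (3,2) (3,3) (4,3) (4,4) | (4,1) (4,2) (3,2) (3,3) (3,4) (4,4) | (4,1) (4,2) (4,3) (3,3) (3,4) (4,4).
That gives 3 routes.

3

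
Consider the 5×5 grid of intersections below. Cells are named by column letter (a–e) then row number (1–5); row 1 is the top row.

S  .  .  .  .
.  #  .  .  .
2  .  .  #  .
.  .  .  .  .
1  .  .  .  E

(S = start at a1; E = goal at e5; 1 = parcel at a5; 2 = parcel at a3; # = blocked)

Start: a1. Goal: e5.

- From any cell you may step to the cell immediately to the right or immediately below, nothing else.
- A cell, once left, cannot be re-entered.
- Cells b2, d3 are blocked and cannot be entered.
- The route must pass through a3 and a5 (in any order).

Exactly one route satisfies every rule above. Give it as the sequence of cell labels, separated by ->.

Moves only go right or down, so the column and row indices never decrease.
Route from a1: down 4 to a5, right 4 to e5 — 8 moves in all.
Check: all required cells visited.

a1 -> a2 -> a3 -> a4 -> a5 -> b5 -> c5 -> d5 -> e5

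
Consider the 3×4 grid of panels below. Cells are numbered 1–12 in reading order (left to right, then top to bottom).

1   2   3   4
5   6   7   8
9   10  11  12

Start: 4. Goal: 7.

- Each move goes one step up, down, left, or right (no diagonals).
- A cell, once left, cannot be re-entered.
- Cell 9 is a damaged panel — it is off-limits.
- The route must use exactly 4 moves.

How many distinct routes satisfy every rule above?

2

Need simple routes of exactly 4 moves from 4 to 7 (Manhattan distance 2, so 1 moves are spent on a detour and 1 undoing it).
Enumerating: 4 8 12 11 7 | 4 3 2 6 7.
That gives 2 routes.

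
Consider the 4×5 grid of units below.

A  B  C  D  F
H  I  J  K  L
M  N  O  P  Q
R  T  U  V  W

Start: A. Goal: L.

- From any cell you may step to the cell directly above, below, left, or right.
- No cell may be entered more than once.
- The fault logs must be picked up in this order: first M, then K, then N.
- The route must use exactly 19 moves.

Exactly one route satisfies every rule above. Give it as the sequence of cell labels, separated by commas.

A, H, M, R, T, U, V, W, Q, P, K, J, O, N, I, B, C, D, F, L

The waypoints must appear in the order M, K, N, with no cell reused.
Route from A: 3× down (reaching R), 4× right (reaching W), up to Q, left to P, up to K, left to J, down to O, left to N, 2× up (reaching B), 3× right (reaching F), down to L — 19 moves in all.
Check: order respected (M at step 2, K at step 10, N at step 13); 19 moves as required.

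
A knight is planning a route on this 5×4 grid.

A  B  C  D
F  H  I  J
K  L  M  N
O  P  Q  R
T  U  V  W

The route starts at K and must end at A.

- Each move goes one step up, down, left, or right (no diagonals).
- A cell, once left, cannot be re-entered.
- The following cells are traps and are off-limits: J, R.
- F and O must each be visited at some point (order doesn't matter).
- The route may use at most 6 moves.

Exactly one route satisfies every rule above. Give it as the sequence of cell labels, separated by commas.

K, O, P, L, H, F, A

The budget equals the shortest possible length, so every move has to be on a shortest route through the required cells.
Route from K: down to O, right to P, 2× up (reaching H), left to F, up to A — 6 moves in all.
Check: all required cells visited; 6 ≤ 6 moves.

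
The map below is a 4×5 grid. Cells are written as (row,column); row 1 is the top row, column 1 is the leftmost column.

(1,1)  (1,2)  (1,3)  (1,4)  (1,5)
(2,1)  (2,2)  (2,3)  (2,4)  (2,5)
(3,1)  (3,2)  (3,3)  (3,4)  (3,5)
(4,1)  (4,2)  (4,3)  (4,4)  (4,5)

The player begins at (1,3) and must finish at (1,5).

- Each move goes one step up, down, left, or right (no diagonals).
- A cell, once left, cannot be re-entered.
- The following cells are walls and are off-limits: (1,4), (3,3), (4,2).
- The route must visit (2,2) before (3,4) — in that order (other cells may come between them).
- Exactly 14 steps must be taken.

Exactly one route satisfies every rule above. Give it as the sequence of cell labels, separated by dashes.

(1,3) - (1,2) - (1,1) - (2,1) - (3,1) - (3,2) - (2,2) - (2,3) - (2,4) - (3,4) - (4,4) - (4,5) - (3,5) - (2,5) - (1,5)

The waypoints must appear in the order (2,2), (3,4), with no cell reused.
Route from (1,3): 2× left (reaching (1,1)), 2× down (reaching (3,1)), right to (3,2), up to (2,2), 2× right (reaching (2,4)), 2× down (reaching (4,4)), right to (4,5), 3× up (reaching (1,5)) — 14 moves in all.
Check: order respected ((2,2) at step 6, (3,4) at step 9); 14 moves as required.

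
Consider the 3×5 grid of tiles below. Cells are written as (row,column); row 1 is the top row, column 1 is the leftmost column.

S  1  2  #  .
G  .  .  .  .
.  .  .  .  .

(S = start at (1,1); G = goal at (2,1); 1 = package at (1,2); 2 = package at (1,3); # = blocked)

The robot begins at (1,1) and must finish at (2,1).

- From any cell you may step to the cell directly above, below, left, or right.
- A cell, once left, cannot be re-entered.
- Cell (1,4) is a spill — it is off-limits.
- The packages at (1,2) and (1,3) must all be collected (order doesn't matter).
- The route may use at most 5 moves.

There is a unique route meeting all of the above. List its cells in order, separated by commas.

(1,1), (1,2), (1,3), (2,3), (2,2), (2,1)

The budget equals the shortest possible length, so every move has to be on a shortest route through the required cells.
Route from (1,1): 2× right (reaching (1,3)), down to (2,3), 2× left (reaching (2,1)) — 5 moves in all.
Check: all required cells visited; 5 ≤ 5 moves.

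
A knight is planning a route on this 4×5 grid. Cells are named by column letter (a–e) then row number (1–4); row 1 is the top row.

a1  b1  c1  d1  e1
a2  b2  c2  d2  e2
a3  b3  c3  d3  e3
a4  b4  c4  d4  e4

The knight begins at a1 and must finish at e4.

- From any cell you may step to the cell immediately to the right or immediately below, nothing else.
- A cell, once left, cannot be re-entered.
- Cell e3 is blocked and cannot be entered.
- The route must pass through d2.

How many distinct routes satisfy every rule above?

A right/down-only route from a1 to e4 makes exactly 3 down-moves and 4 right-moves in some order.
With no other constraints that would be C(7,3) = 35 routes.
Split at d2 and multiply the segment counts (each segment already excludes blocked cells): a1→d2: 4; d2→e4: 1; product = 4.
That gives 4 routes.

4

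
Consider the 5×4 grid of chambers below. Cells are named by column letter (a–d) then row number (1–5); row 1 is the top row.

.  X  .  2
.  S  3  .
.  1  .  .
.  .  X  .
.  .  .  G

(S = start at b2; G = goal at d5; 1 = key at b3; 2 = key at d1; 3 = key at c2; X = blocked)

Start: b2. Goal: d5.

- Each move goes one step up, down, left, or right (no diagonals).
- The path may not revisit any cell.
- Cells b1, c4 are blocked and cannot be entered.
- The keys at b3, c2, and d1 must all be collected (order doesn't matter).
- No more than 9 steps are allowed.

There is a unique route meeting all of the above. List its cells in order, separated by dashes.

b2 - b3 - c3 - c2 - c1 - d1 - d2 - d3 - d4 - d5

The budget equals the shortest possible length, so every move has to be on a shortest route through the required cells.
Route from b2: down 1 to b3, right 1 to c3, up 2 to c1, right 1 to d1, down 4 to d5 — 9 moves in all.
Check: all required cells visited; 9 ≤ 9 moves.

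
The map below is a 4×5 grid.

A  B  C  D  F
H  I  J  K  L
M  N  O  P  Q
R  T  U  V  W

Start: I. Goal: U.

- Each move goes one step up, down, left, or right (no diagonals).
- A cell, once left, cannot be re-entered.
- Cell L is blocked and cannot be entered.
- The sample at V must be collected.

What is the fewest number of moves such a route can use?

5

Any route passes through V somewhere between I and U. Summing Manhattan distances along the two legs (I → V → U) gives a lower bound of 4 + 1 = 5 moves.
A route of 5 moves achieves this: I → N → O → P → V → U.
Since 5 matches the lower bound, it is optimal.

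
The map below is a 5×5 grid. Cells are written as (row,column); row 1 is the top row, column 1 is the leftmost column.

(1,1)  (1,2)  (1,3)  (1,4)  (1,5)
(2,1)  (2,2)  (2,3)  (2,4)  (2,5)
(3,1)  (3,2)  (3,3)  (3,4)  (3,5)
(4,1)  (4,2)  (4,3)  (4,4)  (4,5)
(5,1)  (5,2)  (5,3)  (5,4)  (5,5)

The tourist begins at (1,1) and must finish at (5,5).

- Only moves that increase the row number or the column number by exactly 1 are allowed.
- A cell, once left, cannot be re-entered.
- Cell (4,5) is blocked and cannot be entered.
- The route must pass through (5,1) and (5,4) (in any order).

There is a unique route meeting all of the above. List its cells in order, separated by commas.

Moves only go right or down, so the column and row indices never decrease.
Route from (1,1): 4× down (reaching (5,1)), 4× right (reaching (5,5)) — 8 moves in all.
Check: all required cells visited.

(1,1), (2,1), (3,1), (4,1), (5,1), (5,2), (5,3), (5,4), (5,5)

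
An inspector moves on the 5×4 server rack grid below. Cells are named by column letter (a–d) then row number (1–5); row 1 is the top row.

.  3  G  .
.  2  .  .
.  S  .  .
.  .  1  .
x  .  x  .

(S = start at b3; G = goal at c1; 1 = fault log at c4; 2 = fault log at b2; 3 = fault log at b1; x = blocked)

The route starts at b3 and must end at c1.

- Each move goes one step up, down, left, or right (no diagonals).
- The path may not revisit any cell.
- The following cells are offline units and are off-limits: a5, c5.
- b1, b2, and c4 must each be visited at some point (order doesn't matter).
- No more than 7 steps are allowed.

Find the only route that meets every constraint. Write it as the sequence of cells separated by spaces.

Any route must reach b1, b2, and c4 and still end at c1 within 7 moves, so the order of the required stops is forced.
Route from b3: down 1 to b4, right 1 to c4, up 2 to c2, left 1 to b2, up 1 to b1, right 1 to c1 — 7 moves in all.
Check: all required cells visited; 7 ≤ 7 moves.

b3 b4 c4 c3 c2 b2 b1 c1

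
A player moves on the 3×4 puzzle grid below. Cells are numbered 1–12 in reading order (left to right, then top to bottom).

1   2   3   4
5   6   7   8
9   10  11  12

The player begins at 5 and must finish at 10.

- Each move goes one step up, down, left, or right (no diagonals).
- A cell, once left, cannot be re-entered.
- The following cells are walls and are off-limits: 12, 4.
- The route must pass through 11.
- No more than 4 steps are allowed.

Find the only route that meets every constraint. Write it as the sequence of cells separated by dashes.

5 - 6 - 7 - 11 - 10

Any route must reach 11 and still end at 10 within 4 moves, so the order of the required stops is forced.
Route from 5: 2× right (reaching 7), down to 11, left to 10 — 4 moves in all.
Check: all required cells visited; 4 ≤ 4 moves.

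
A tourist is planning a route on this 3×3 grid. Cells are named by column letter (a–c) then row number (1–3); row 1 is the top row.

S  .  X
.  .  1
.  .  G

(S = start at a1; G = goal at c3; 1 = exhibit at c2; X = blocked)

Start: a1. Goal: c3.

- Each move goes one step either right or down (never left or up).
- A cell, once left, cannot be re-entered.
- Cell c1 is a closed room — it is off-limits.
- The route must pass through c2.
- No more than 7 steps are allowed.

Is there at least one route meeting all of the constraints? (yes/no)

One route that works: a1 → a2 → b2 → c2 → c3.

yes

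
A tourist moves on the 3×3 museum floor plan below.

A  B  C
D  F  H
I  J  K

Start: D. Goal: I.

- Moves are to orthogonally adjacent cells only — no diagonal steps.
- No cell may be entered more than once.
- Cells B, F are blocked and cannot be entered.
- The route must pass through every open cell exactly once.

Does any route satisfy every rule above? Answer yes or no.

no

Cell A has only one open neighbour but is neither the start nor the goal, so a Hamiltonian route would have to both enter and leave it through the same neighbour — impossible without revisiting.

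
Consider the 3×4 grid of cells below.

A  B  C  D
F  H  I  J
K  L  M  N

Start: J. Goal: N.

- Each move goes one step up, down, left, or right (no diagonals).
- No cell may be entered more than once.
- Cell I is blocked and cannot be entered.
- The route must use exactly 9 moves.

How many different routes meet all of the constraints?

3

Need simple routes of exactly 9 moves from J to N (Manhattan distance 1, so 4 moves are spent on a detour and 4 undoing it).
Enumerating: J D C B H F K L M N | J D C B A F K L M N | J D C B A F H L M N.
That gives 3 routes.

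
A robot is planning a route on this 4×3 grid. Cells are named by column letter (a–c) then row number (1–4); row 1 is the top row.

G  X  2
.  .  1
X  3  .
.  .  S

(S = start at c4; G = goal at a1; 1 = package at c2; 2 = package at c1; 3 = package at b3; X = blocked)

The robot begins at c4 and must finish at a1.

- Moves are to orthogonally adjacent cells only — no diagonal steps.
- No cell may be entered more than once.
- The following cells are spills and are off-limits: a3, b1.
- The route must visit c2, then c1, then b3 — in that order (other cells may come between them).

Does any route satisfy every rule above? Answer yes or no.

c1 must be visited but has only one open neighbour (c2), and it is neither the start nor the goal — the route would have to enter and leave through c2, re-entering it.

no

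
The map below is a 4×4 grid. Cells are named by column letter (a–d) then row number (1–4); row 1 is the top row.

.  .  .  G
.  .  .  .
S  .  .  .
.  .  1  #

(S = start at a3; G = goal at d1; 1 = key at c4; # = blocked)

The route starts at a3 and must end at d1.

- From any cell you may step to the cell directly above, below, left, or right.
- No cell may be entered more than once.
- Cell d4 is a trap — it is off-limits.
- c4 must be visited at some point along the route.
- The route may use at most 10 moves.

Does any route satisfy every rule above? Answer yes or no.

yes

One route that works: a3 → a4 → b4 → c4 → c3 → c2 → c1 → d1.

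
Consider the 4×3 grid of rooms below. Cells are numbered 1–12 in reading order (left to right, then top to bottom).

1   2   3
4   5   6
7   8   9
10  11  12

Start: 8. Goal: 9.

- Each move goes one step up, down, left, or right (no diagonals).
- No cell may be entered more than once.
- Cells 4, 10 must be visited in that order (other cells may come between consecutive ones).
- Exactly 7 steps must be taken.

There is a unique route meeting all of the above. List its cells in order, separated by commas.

The waypoints must appear in the order 4, 10, with no cell reused.
Route from 8: up to 5, left to 4, 2× down (reaching 10), 2× right (reaching 12), up to 9 — 7 moves in all.
Check: order respected (4 at step 2, 10 at step 4); 7 moves as required.

8, 5, 4, 7, 10, 11, 12, 9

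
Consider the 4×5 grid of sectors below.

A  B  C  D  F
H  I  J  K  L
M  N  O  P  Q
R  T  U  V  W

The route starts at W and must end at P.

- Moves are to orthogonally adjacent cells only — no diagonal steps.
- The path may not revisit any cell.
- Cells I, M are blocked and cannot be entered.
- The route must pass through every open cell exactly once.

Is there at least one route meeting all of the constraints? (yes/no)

Cell H has only one open neighbour but is neither the start nor the goal, so a Hamiltonian route would have to both enter and leave it through the same neighbour — impossible without revisiting.

no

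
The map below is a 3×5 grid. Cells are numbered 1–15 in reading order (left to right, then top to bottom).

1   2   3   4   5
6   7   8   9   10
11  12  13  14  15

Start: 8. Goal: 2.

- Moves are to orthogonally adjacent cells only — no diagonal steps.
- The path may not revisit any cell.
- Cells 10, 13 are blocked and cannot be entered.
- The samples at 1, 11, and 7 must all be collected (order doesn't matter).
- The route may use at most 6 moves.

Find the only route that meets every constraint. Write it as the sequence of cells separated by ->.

8 -> 7 -> 12 -> 11 -> 6 -> 1 -> 2

The budget equals the shortest possible length, so every move has to be on a shortest route through the required cells.
Route from 8: left to 7, down to 12, left to 11, 2× up (reaching 1), right to 2 — 6 moves in all.
Check: all required cells visited; 6 ≤ 6 moves.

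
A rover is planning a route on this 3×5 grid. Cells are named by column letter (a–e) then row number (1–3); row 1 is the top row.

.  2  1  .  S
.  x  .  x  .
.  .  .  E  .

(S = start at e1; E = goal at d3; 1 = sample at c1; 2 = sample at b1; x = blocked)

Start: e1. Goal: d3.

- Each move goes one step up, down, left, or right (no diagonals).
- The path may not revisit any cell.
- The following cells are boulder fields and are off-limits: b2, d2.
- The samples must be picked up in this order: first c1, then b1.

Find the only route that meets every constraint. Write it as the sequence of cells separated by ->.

The waypoints must appear in the order c1, b1, with no cell reused.
Route from e1: 4× left (reaching a1), 2× down (reaching a3), 3× right (reaching d3) — 9 moves in all.
Check: order respected (1 at step 2, 2 at step 3).

e1 -> d1 -> c1 -> b1 -> a1 -> a2 -> a3 -> b3 -> c3 -> d3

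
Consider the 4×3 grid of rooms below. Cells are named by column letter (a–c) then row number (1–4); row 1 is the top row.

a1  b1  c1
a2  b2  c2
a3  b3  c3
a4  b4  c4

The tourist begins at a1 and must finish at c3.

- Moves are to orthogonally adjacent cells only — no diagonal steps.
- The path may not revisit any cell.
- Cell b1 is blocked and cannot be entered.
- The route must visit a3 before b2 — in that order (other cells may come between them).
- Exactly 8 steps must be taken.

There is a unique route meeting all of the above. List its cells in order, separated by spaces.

a1 a2 a3 a4 b4 b3 b2 c2 c3

The waypoints must appear in the order a3, b2, with no cell reused.
Route from a1: 3× down (reaching a4), right to b4, 2× up (reaching b2), right to c2, down to c3 — 8 moves in all.
Check: order respected (a3 at step 2, b2 at step 6); 8 moves as required.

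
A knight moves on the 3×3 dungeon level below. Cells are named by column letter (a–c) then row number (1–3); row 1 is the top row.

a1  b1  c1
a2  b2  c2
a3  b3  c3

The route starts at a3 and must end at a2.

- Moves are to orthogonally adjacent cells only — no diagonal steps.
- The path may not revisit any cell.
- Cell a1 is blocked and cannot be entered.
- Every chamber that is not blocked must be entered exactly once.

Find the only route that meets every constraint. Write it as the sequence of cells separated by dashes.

a3 - b3 - c3 - c2 - c1 - b1 - b2 - a2

Need to visit all 8 open cells exactly once, starting at a3 and ending at a2.
Cell c3 has only two open neighbours (c2 and b3), so the path must pass straight through it: one of those is the cell it's entered from and the other is where it exits.
Route from a3: right 2 to c3, up 2 to c1, left 1 to b1, down 1 to b2, left 1 to a2 — 7 moves in all.
Check: all 8 open cells covered.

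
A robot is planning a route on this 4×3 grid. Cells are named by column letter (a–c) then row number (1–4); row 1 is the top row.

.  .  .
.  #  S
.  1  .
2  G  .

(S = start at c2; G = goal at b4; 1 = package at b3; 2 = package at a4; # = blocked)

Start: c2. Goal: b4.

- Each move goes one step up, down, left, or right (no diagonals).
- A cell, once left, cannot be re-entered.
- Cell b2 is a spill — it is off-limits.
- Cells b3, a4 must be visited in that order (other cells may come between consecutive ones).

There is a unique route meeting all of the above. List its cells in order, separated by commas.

The waypoints must appear in the order b3, a4, with no cell reused.
Route from c2: down to c3, 2× left (reaching a3), down to a4, right to b4 — 5 moves in all.
Check: order respected (1 at step 2, 2 at step 4).

c2, c3, b3, a3, a4, b4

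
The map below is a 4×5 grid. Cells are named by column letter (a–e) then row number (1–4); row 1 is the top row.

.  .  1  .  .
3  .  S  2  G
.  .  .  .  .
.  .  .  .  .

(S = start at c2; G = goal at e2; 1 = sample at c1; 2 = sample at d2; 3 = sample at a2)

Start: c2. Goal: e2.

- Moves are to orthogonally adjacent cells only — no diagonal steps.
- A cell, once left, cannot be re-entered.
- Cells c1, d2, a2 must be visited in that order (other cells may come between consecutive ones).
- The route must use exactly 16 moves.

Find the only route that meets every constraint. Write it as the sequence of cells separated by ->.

The waypoints must appear in the order c1, d2, a2, with no cell reused.
Route from c2: up to c1, right to d1, 2× down (reaching d3), 2× left (reaching b3), up to b2, left to a2, 2× down (reaching a4), 4× right (reaching e4), 2× up (reaching e2) — 16 moves in all.
Check: order respected (1 at step 1, 2 at step 3, 3 at step 8); 16 moves as required.

c2 -> c1 -> d1 -> d2 -> d3 -> c3 -> b3 -> b2 -> a2 -> a3 -> a4 -> b4 -> c4 -> d4 -> e4 -> e3 -> e2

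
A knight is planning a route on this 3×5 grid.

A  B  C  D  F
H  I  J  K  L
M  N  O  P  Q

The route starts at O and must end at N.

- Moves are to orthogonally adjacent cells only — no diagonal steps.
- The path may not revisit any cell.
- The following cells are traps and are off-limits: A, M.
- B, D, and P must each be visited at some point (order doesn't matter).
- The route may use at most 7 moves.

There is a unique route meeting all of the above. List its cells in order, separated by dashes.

Any route must reach B, D, and P and still end at N within 7 moves, so the order of the required stops is forced.
Route from O: right to P, 2× up (reaching D), 2× left (reaching B), 2× down (reaching N) — 7 moves in all.
Check: all required cells visited; 7 ≤ 7 moves.

O - P - K - D - C - B - I - N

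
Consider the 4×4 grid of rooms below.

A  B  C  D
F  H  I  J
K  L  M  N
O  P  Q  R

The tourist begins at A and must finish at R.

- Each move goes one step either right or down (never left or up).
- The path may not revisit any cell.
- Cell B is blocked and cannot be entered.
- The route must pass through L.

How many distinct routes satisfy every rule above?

6

A right/down-only route from A to R makes exactly 3 down-moves and 3 right-moves in some order.
With no other constraints that would be C(6,3) = 20 routes.
Split at L and multiply the segment counts (each segment already excludes blocked cells): A→L: 2; L→R: 3; product = 6.
That gives 6 routes.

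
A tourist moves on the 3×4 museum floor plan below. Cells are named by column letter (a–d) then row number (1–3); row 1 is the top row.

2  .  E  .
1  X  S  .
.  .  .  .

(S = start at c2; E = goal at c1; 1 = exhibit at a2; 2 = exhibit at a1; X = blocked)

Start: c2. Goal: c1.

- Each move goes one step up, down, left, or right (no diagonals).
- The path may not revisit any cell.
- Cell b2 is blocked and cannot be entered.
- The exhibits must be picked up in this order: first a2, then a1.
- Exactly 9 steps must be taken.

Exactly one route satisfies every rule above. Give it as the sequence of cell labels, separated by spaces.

c2 d2 d3 c3 b3 a3 a2 a1 b1 c1

The waypoints must appear in the order a2, a1, with no cell reused.
Route from c2: right to d2, down to d3, 3× left (reaching a3), 2× up (reaching a1), 2× right (reaching c1) — 9 moves in all.
Check: order respected (1 at step 6, 2 at step 7); 9 moves as required.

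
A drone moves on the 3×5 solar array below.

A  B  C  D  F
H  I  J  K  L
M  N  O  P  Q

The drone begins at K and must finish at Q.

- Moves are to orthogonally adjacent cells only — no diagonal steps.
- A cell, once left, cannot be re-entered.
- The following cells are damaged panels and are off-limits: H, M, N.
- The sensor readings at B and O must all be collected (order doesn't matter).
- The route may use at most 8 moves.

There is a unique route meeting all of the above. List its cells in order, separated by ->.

The 8-move cap with required stops at B, O leaves no slack for detours.
Route from K: up to D, 2× left (reaching B), down to I, right to J, down to O, 2× right (reaching Q) — 8 moves in all.
Check: all required cells visited; 8 ≤ 8 moves.

K -> D -> C -> B -> I -> J -> O -> P -> Q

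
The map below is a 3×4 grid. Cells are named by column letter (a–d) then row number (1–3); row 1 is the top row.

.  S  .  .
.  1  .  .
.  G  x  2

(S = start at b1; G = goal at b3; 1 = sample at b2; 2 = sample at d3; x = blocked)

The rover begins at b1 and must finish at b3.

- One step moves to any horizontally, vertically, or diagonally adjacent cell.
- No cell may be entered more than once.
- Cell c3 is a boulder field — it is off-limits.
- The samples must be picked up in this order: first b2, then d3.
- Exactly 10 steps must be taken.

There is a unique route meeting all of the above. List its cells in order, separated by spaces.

The waypoints must appear in the order b2, d3, with no cell reused.
Route from b1: left to a1, 2× down (reaching a3), 2× up-right (reaching c1), right to d1, 2× down (reaching d3), up-left to c2, down-left to b3 — 10 moves in all.
Check: order respected (1 at step 4, 2 at step 8); 10 moves as required.

b1 a1 a2 a3 b2 c1 d1 d2 d3 c2 b3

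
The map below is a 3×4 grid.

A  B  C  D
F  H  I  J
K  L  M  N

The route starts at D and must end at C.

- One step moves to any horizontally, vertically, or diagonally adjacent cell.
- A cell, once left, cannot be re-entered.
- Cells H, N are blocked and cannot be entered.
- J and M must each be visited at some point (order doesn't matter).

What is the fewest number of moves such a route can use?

Any route passes through J and M in some order between D and C. Summing Chebyshev distances along each leg and taking the cheapest ordering (D → J → M → C) gives a lower bound of 1 + 1 + 2 = 4 moves.
A route of 4 moves achieves this: D → I → M → J → C.
Since 4 matches the lower bound, it is optimal.

4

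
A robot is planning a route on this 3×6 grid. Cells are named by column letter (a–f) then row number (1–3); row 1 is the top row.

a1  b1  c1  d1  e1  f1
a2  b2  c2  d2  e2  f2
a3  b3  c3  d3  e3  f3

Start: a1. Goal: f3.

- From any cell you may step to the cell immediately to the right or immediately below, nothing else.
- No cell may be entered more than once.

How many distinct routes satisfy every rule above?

21

A right/down-only route from a1 to f3 makes exactly 2 down-moves and 5 right-moves in some order.
With no other constraints that would be C(7,2) = 21 routes.
That gives 21 routes.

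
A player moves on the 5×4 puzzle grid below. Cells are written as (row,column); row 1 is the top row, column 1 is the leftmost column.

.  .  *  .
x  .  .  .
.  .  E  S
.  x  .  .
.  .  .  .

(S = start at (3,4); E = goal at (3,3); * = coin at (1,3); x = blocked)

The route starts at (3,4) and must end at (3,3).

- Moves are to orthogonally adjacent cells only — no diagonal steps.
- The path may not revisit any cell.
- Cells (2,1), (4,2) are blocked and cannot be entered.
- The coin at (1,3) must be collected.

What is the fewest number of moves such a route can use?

Any route passes through (1,3) somewhere between (3,4) and (3,3). Summing Manhattan distances along the two legs ((3,4) → (1,3) → (3,3)) gives a lower bound of 3 + 2 = 5 moves.
A route of 5 moves achieves this: (3,4) → (2,4) → (1,4) → (1,3) → (2,3) → (3,3).
Since 5 matches the lower bound, it is optimal.

5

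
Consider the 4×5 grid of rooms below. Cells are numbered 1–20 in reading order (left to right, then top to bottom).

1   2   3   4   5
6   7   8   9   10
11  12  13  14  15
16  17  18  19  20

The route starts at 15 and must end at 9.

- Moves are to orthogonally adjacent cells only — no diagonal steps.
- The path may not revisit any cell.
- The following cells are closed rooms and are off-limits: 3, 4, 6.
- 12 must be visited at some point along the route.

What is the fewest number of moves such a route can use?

6

Any route passes through 12 somewhere between 15 and 9. Summing Manhattan distances along the two legs (15 → 12 → 9) gives a lower bound of 3 + 3 = 6 moves.
A route of 6 moves achieves this: 15 → 14 → 13 → 12 → 7 → 8 → 9.
Since 6 matches the lower bound, it is optimal.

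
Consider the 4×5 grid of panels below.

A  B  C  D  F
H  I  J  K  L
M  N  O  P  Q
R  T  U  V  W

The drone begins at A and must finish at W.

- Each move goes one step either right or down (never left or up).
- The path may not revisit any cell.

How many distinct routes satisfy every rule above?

A right/down-only route from A to W makes exactly 3 down-moves and 4 right-moves in some order.
With no other constraints that would be C(7,3) = 35 routes.
That gives 35 routes.

35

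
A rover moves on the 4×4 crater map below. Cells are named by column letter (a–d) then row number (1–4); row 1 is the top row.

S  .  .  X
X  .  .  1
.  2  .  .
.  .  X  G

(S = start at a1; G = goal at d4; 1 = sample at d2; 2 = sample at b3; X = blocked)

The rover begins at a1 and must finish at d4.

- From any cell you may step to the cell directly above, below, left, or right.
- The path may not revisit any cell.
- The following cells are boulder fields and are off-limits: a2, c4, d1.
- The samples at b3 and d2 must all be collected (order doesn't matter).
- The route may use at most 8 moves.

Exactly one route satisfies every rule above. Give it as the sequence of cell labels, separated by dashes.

The 8-move cap with required stops at b3, d2 leaves no slack for detours.
Route from a1: right 1 to b1, down 2 to b3, right 1 to c3, up 1 to c2, right 1 to d2, down 2 to d4 — 8 moves in all.
Check: all required cells visited; 8 ≤ 8 moves.

a1 - b1 - b2 - b3 - c3 - c2 - d2 - d3 - d4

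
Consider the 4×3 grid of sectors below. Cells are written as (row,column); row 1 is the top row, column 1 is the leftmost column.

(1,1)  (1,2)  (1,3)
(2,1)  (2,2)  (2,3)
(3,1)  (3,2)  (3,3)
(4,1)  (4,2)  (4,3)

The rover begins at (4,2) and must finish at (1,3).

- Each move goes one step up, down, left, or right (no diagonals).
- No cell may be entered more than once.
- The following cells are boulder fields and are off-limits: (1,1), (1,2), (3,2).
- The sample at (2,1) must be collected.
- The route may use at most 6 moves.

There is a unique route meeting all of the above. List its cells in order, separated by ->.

Any route must reach (2,1) and still end at (1,3) within 6 moves, so the order of the required stops is forced.
Route from (4,2): left 1 to (4,1), up 2 to (2,1), right 2 to (2,3), up 1 to (1,3) — 6 moves in all.
Check: all required cells visited; 6 ≤ 6 moves.

(4,2) -> (4,1) -> (3,1) -> (2,1) -> (2,2) -> (2,3) -> (1,3)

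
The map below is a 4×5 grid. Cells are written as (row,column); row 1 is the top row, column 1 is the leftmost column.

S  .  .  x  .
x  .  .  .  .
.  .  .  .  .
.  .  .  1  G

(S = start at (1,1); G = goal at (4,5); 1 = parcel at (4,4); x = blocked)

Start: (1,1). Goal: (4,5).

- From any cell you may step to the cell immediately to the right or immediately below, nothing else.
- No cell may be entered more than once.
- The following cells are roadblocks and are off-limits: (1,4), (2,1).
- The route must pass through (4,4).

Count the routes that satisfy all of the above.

A right/down-only route from (1,1) to (4,5) makes exactly 3 down-moves and 4 right-moves in some order.
With no other constraints that would be C(7,3) = 35 routes.
Split at (4,4) and multiply the segment counts (each segment already excludes blocked cells): (1,1)→(4,4): 9; (4,4)→(4,5): 1; product = 9.
That gives 9 routes.

9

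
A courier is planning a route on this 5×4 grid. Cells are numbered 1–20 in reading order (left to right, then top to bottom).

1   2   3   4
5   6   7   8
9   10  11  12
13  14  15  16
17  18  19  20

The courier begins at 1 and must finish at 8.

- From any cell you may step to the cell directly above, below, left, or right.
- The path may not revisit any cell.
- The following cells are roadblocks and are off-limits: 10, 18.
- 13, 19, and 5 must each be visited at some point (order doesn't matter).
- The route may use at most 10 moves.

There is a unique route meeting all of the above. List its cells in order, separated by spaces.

Any route must reach 13, 19, and 5 and still end at 8 within 10 moves, so the order of the required stops is forced.
Route from 1: 3× down (reaching 13), 2× right (reaching 15), down to 19, right to 20, 3× up (reaching 8) — 10 moves in all.
Check: all required cells visited; 10 ≤ 10 moves.

1 5 9 13 14 15 19 20 16 12 8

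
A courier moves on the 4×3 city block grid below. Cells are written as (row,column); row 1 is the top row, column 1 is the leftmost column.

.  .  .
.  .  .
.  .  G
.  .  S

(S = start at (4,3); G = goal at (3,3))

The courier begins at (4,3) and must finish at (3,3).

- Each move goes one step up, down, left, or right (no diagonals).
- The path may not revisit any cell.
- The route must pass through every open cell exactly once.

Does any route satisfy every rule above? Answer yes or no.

yes

One route that works: (4,3) → (4,2) → (4,1) → (3,1) → (2,1) → (1,1) → (1,2) → (1,3) → (2,3) → (2,2) → (3,2) → (3,3).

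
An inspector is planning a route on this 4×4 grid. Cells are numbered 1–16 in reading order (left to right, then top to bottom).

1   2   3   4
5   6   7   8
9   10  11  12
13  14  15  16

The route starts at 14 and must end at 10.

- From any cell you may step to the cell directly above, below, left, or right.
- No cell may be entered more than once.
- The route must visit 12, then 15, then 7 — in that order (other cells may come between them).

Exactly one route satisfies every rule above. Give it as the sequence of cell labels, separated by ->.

14 -> 13 -> 9 -> 5 -> 1 -> 2 -> 3 -> 4 -> 8 -> 12 -> 16 -> 15 -> 11 -> 7 -> 6 -> 10

The waypoints must appear in the order 12, 15, 7, with no cell reused.
Route from 14: left 1 to 13, up 3 to 1, right 3 to 4, down 3 to 16, left 1 to 15, up 2 to 7, left 1 to 6, down 1 to 10 — 15 moves in all.
Check: order respected (12 at step 9, 15 at step 11, 7 at step 13).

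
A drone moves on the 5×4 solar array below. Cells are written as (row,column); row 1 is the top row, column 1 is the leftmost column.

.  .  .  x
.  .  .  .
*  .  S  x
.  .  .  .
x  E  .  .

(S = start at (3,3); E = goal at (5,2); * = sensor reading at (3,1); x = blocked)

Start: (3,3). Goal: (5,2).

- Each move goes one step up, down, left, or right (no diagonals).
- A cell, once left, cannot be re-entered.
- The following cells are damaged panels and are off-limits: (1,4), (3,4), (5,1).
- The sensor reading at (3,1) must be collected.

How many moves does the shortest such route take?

5

Any route passes through (3,1) somewhere between (3,3) and (5,2). Summing Manhattan distances along the two legs ((3,3) → (3,1) → (5,2)) gives a lower bound of 2 + 3 = 5 moves.
A route of 5 moves achieves this: (3,3) → (3,2) → (3,1) → (4,1) → (4,2) → (5,2).
Since 5 matches the lower bound, it is optimal.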